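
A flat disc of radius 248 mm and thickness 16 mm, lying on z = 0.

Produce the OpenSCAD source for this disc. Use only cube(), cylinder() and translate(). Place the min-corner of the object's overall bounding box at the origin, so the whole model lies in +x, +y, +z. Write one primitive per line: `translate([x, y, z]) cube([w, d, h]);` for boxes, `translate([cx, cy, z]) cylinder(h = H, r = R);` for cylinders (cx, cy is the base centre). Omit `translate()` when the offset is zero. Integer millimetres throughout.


translate([248, 248, 0]) cylinder(h = 16, r = 248);


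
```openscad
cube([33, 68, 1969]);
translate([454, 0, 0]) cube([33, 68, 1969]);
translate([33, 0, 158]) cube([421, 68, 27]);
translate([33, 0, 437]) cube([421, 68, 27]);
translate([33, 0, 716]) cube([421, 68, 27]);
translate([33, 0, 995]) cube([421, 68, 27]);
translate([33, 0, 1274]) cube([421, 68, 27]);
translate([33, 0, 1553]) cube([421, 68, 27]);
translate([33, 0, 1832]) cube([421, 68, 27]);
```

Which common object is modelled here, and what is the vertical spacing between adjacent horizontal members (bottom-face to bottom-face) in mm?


A ladder. The rung spacing is 279 mm.

Two tall 33×68 posts with 7 short bars between them — a ladder. Adjacent rungs sit at z = 158 and z = 437, so the spacing is 437 − 158 = 279 mm.


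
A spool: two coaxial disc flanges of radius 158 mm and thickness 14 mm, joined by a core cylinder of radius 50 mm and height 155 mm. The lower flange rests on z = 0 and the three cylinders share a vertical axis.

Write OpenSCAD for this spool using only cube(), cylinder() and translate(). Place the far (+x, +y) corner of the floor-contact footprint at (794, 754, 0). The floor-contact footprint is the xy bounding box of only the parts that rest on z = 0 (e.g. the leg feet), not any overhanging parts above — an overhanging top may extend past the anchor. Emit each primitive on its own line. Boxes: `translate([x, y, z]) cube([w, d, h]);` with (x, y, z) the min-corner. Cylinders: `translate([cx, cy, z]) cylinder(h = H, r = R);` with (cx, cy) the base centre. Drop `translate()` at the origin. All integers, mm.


translate([636, 596, 0]) cylinder(h = 14, r = 158);
translate([636, 596, 14]) cylinder(h = 155, r = 50);
translate([636, 596, 169]) cylinder(h = 14, r = 158);


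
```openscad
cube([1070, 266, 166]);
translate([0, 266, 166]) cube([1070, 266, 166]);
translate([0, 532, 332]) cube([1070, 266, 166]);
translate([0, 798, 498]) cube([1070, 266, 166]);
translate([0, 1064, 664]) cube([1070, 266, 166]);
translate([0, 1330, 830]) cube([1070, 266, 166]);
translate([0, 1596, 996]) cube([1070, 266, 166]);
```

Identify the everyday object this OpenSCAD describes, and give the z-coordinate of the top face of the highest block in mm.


A staircase. The total rise is 1162 mm.

7 identical blocks, each offset up and back from the previous — a staircase. Each step is 166 mm tall and there are 7 of them, so the total rise is 7 × 166 = 1162 mm.


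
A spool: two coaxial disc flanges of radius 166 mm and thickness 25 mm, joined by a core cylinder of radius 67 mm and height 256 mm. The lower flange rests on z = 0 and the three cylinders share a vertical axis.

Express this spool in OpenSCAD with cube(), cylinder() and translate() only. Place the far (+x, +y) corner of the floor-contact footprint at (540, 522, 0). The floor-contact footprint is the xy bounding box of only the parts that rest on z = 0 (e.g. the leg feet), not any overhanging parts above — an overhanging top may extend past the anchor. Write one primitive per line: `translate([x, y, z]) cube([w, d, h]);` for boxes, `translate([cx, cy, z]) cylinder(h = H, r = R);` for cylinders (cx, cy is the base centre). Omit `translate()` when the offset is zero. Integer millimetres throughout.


translate([374, 356, 0]) cylinder(h = 25, r = 166);
translate([374, 356, 25]) cylinder(h = 256, r = 67);
translate([374, 356, 281]) cylinder(h = 25, r = 166);


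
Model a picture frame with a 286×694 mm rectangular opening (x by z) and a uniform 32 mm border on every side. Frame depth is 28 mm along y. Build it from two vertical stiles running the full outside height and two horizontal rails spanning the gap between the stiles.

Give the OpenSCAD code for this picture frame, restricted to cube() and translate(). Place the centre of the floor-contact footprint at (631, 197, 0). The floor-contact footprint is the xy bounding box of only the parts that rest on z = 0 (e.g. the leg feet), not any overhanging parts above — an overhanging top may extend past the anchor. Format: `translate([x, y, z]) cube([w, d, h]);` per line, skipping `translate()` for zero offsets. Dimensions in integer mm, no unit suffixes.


translate([456, 183, 0]) cube([32, 28, 758]);
translate([774, 183, 0]) cube([32, 28, 758]);
translate([488, 183, 0]) cube([286, 28, 32]);
translate([488, 183, 726]) cube([286, 28, 32]);


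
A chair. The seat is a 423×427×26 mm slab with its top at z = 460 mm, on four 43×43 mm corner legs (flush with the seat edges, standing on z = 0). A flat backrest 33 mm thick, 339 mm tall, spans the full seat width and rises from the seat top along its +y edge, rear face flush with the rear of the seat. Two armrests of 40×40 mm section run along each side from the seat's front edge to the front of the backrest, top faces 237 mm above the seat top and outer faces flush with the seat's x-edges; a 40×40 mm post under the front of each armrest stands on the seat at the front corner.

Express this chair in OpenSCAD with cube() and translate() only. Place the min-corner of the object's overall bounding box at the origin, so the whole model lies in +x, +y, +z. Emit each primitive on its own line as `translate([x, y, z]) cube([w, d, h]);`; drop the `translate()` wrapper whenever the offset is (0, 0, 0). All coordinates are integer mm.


// leg_h = 460 - 26 = 434
// arm post h = 237 - 40 = 197
translate([0, 0, 434]) cube([423, 427, 26]);
cube([43, 43, 434]);
translate([380, 0, 0]) cube([43, 43, 434]);
translate([0, 384, 0]) cube([43, 43, 434]);
translate([380, 384, 0]) cube([43, 43, 434]);
translate([0, 394, 460]) cube([423, 33, 339]);
translate([0, 0, 657]) cube([40, 394, 40]);
translate([383, 0, 657]) cube([40, 394, 40]);
translate([0, 0, 460]) cube([40, 40, 197]);
translate([383, 0, 460]) cube([40, 40, 197]);


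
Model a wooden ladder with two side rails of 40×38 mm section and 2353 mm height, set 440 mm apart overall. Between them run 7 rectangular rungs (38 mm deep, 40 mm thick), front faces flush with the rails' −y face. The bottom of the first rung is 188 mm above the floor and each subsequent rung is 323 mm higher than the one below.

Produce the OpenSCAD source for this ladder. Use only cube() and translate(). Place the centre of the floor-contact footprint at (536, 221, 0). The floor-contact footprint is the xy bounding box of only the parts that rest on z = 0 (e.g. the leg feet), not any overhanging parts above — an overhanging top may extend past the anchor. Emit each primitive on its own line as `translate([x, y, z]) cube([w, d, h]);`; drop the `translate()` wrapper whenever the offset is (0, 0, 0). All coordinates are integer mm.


translate([316, 202, 0]) cube([40, 38, 2353]);
translate([716, 202, 0]) cube([40, 38, 2353]);
translate([356, 202, 188]) cube([360, 38, 40]);
translate([356, 202, 511]) cube([360, 38, 40]);
translate([356, 202, 834]) cube([360, 38, 40]);
translate([356, 202, 1157]) cube([360, 38, 40]);
translate([356, 202, 1480]) cube([360, 38, 40]);
translate([356, 202, 1803]) cube([360, 38, 40]);
translate([356, 202, 2126]) cube([360, 38, 40]);


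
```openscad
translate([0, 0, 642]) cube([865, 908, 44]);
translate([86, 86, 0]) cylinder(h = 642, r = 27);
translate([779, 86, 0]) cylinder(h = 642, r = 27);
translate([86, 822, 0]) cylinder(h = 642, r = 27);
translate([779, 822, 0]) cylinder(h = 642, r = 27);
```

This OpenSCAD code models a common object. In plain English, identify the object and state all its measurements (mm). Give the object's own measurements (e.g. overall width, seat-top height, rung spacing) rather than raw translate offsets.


A table: top 865 mm (x) × 908 mm (y), 44 mm thick, upper face at z = 686 mm, on four round legs of 54 mm diameter, each leg's bounding box inset 59 mm from the nearest pair of top edges from z = 0 to the bottom of the top.


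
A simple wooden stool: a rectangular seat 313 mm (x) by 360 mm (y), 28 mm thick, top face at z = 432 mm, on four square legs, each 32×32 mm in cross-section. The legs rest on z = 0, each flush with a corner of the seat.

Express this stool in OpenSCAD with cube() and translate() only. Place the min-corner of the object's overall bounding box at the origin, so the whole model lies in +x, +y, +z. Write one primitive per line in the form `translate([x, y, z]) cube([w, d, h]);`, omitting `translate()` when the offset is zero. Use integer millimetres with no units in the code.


// leg_h = 432 - 28 = 404
translate([0, 0, 404]) cube([313, 360, 28]);
cube([32, 32, 404]);
translate([281, 0, 0]) cube([32, 32, 404]);
translate([0, 328, 0]) cube([32, 32, 404]);
translate([281, 328, 0]) cube([32, 32, 404]);


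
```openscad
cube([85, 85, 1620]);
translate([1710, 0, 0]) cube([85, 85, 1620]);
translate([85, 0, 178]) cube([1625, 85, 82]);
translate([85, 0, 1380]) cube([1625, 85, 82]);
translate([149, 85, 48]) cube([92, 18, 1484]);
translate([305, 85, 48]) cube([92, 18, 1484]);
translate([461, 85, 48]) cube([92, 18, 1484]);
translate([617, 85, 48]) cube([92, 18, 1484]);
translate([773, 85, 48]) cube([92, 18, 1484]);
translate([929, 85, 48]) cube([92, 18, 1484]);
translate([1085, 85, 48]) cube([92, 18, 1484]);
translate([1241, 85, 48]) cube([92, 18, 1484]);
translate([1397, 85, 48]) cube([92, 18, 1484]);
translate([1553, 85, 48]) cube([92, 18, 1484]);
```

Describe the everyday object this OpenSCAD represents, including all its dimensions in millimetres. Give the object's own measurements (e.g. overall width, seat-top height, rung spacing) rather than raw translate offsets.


A fence section. Two 85×85 mm posts, 1620 mm tall, stand on the floor with a clear span of 1625 mm between their inner faces. Two horizontal rails of 85×82 mm section span the gap between the posts with their undersides at z = 178 mm and z = 1380 mm, flush with the posts' −y face. 10 pickets, each 92 mm wide, 18 mm thick and 1484 mm tall, are fixed to the +y face of the rails with their bottoms at z = 48 mm, spaced across the span with a 64 mm gap after the −x post and between neighbouring pickets, with 65 mm left before the +x post.


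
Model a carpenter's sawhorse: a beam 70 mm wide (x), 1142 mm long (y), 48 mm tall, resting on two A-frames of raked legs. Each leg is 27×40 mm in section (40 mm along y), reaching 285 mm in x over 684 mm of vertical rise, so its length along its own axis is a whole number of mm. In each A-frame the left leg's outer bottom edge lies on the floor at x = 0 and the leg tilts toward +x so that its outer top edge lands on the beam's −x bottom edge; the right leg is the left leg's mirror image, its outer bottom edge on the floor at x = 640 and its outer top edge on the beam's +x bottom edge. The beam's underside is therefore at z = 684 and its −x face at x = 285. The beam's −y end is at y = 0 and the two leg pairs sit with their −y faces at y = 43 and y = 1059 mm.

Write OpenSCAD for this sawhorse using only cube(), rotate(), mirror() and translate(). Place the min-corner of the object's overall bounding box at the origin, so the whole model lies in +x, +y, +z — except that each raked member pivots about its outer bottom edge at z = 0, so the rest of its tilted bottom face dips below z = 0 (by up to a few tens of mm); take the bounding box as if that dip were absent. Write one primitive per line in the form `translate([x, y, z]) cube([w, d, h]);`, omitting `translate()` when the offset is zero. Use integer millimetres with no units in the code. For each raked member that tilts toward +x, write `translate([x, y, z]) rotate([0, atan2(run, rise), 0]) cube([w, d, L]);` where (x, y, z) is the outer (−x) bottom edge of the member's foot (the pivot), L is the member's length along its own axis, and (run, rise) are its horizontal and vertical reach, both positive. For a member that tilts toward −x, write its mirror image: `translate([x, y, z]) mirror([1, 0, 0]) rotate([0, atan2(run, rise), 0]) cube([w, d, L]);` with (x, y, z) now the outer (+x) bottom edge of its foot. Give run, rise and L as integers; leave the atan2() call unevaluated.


translate([285, 0, 684]) cube([70, 1142, 48]);
translate([0, 43, 0]) rotate([0, atan2(285, 684), 0]) cube([27, 40, 741]);
translate([640, 43, 0]) mirror([1, 0, 0]) rotate([0, atan2(285, 684), 0]) cube([27, 40, 741]);
translate([0, 1059, 0]) rotate([0, atan2(285, 684), 0]) cube([27, 40, 741]);
translate([640, 1059, 0]) mirror([1, 0, 0]) rotate([0, atan2(285, 684), 0]) cube([27, 40, 741]);


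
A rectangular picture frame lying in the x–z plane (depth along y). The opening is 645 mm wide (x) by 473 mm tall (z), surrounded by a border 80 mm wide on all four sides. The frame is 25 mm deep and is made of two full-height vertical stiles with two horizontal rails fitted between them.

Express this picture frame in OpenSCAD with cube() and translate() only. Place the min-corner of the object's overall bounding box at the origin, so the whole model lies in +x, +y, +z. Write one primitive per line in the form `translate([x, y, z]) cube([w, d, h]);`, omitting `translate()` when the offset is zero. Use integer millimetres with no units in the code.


cube([80, 25, 633]);
translate([725, 0, 0]) cube([80, 25, 633]);
translate([80, 0, 0]) cube([645, 25, 80]);
translate([80, 0, 553]) cube([645, 25, 80]);


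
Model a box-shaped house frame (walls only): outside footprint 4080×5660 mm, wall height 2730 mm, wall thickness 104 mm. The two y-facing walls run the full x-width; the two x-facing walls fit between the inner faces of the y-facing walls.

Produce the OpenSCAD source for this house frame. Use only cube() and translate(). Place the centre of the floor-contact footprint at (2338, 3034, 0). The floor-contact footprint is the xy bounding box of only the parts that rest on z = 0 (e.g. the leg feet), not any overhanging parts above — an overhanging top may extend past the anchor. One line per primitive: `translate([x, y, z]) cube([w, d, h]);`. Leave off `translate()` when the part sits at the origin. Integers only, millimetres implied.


translate([298, 204, 0]) cube([4080, 104, 2730]);
translate([298, 5760, 0]) cube([4080, 104, 2730]);
translate([298, 308, 0]) cube([104, 5452, 2730]);
translate([4274, 308, 0]) cube([104, 5452, 2730]);


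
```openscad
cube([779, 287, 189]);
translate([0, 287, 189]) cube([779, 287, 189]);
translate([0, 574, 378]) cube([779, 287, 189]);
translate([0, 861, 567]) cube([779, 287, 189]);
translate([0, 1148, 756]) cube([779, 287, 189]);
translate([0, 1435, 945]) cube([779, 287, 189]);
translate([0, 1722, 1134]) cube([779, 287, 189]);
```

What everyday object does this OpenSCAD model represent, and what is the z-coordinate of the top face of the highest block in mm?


A staircase. The total rise is 1323 mm.

7 identical blocks, each offset up and back from the previous — a staircase. Each step is 189 mm tall and there are 7 of them, so the total rise is 7 × 189 = 1323 mm.


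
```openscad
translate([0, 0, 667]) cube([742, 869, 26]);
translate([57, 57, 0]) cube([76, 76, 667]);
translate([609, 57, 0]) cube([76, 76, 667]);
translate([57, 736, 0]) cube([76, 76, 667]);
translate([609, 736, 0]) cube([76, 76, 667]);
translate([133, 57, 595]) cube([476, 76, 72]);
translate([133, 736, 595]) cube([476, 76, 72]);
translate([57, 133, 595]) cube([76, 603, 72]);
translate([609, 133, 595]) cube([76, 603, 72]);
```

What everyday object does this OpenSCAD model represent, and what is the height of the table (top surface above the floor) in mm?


A table. The table height is 693 mm.

A 742×869×26 slab sits at z = 667 on four 76 mm square posts — a table. The top surface is at 667 + 26 = 693 mm.


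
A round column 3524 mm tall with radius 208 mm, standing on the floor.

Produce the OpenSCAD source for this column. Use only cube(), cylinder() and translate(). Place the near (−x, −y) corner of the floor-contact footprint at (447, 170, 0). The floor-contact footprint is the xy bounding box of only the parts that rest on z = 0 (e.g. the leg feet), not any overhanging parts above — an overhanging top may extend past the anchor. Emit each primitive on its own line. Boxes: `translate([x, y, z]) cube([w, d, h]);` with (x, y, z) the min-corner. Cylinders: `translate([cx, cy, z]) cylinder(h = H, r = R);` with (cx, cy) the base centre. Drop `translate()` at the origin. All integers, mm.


translate([655, 378, 0]) cylinder(h = 3524, r = 208);


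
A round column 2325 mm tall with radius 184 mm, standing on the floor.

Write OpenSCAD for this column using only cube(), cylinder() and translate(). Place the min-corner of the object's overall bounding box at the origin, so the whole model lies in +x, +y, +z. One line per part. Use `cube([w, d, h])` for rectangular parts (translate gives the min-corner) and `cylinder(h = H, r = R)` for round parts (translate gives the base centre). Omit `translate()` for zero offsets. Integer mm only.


translate([184, 184, 0]) cylinder(h = 2325, r = 184);


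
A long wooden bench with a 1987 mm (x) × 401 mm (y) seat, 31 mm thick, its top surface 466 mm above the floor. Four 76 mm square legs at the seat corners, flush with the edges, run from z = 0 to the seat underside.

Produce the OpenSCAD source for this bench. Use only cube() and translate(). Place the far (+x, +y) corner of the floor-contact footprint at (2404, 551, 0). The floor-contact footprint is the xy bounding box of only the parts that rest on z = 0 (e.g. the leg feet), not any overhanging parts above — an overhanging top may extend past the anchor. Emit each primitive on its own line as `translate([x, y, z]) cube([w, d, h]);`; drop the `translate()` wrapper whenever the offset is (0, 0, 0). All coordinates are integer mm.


translate([417, 150, 435]) cube([1987, 401, 31]);
translate([417, 150, 0]) cube([76, 76, 435]);
translate([417, 475, 0]) cube([76, 76, 435]);
translate([2328, 150, 0]) cube([76, 76, 435]);
translate([2328, 475, 0]) cube([76, 76, 435]);


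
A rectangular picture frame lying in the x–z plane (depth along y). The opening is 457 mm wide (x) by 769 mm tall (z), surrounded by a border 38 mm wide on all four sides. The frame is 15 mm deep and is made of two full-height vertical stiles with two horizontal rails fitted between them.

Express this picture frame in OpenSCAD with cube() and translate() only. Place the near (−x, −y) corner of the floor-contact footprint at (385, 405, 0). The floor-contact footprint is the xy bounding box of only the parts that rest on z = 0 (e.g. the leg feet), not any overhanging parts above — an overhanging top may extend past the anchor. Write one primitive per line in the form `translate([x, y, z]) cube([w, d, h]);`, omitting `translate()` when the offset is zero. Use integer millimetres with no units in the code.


translate([385, 405, 0]) cube([38, 15, 845]);
translate([880, 405, 0]) cube([38, 15, 845]);
translate([423, 405, 0]) cube([457, 15, 38]);
translate([423, 405, 807]) cube([457, 15, 38]);


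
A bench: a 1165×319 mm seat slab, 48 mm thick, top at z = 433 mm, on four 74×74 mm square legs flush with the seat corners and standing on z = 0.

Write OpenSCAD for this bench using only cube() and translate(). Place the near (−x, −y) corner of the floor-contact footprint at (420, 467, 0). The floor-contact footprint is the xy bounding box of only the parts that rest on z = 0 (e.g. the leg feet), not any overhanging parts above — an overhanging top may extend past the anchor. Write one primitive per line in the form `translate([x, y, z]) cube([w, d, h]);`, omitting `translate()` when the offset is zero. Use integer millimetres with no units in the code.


translate([420, 467, 385]) cube([1165, 319, 48]);
translate([420, 467, 0]) cube([74, 74, 385]);
translate([420, 712, 0]) cube([74, 74, 385]);
translate([1511, 467, 0]) cube([74, 74, 385]);
translate([1511, 712, 0]) cube([74, 74, 385]);


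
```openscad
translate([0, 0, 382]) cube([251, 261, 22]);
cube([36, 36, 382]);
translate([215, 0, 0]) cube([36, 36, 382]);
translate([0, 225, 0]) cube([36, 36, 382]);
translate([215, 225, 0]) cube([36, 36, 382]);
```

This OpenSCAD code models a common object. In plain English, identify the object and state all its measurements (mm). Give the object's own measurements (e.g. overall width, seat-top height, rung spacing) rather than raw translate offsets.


A four-legged stool. The seat is a 251×261×22 mm slab whose top surface is at z = 404 mm; four square legs, each 36×36 mm in cross-section, run from the floor (z = 0) to the underside of the seat, each flush with a corner of the seat.


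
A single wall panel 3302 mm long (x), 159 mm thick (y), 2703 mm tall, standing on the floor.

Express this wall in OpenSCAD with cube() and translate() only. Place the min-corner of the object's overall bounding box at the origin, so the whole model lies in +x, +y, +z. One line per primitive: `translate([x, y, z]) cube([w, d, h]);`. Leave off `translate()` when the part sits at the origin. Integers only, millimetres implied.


cube([3302, 159, 2703]);


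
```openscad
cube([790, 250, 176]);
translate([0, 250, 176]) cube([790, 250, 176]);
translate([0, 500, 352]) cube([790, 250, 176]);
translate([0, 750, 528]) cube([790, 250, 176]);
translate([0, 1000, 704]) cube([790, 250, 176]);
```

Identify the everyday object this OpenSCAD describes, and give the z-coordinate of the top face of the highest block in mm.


A staircase. The total rise is 880 mm.

5 identical blocks, each offset up and back from the previous — a staircase. Each step is 176 mm tall and there are 5 of them, so the total rise is 5 × 176 = 880 mm.


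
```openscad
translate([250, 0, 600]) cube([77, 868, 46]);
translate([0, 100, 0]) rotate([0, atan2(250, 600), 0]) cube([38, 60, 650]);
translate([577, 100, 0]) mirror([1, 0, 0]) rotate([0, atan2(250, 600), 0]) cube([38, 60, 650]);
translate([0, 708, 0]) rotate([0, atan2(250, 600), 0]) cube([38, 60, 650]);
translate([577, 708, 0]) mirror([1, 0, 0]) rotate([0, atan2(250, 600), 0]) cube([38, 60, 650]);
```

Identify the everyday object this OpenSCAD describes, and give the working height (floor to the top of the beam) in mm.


A sawhorse. The overall height is 646 mm.

A beam across two mirrored pairs of raked legs — a sawhorse. The beam's underside is at z = 600 (matching the legs' vertical rise in atan2(250, 600)) and the beam is 46 mm tall, so its top is at 600 + 46 = 646 mm. The raked legs top out at the beam's underside, so that is the highest point.


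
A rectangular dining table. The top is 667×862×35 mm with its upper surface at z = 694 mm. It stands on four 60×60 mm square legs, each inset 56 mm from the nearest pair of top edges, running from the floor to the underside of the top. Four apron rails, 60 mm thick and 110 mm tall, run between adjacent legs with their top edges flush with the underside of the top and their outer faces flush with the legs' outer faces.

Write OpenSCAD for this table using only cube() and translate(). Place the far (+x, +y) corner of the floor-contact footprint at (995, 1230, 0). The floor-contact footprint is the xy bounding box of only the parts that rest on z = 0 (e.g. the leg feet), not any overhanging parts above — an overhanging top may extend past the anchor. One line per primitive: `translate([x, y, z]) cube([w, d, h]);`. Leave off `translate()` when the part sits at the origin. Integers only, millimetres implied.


translate([384, 424, 659]) cube([667, 862, 35]);
translate([440, 480, 0]) cube([60, 60, 659]);
translate([935, 480, 0]) cube([60, 60, 659]);
translate([440, 1170, 0]) cube([60, 60, 659]);
translate([935, 1170, 0]) cube([60, 60, 659]);
translate([500, 480, 549]) cube([435, 60, 110]);
translate([500, 1170, 549]) cube([435, 60, 110]);
translate([440, 540, 549]) cube([60, 630, 110]);
translate([935, 540, 549]) cube([60, 630, 110]);


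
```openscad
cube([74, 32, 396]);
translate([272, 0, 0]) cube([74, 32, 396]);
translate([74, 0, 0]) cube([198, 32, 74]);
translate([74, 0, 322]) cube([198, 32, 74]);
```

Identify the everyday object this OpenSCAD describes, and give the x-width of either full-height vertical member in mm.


A picture frame. The border width is 74 mm.

Four thin pieces enclosing a rectangular opening — a picture frame. The two full-height stiles are 396 mm tall; the top rail sits at z = 322 and is 74 mm tall, so the border above the opening is 396 − 322 = 74 mm, matching the stile x-width.


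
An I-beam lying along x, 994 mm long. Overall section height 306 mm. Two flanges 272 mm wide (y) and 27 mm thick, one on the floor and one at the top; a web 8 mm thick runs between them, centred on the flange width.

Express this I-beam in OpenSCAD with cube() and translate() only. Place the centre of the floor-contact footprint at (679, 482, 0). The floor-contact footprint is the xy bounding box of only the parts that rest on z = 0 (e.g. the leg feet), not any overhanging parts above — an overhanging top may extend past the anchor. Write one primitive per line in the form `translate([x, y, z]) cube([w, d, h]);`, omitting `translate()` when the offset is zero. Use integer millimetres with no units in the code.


translate([182, 346, 0]) cube([994, 272, 27]);
translate([182, 478, 27]) cube([994, 8, 252]);
translate([182, 346, 279]) cube([994, 272, 27]);


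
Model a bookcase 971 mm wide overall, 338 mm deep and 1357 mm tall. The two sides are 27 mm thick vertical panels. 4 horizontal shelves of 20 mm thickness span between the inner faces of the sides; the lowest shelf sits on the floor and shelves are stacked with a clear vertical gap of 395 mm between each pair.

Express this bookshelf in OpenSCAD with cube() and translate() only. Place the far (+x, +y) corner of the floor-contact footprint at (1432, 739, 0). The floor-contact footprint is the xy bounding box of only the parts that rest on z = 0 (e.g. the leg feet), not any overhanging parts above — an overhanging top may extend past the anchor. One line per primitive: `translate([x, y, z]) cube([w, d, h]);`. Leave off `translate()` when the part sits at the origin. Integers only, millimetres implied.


translate([461, 401, 0]) cube([27, 338, 1357]);
translate([1405, 401, 0]) cube([27, 338, 1357]);
translate([488, 401, 0]) cube([917, 338, 20]);
translate([488, 401, 415]) cube([917, 338, 20]);
translate([488, 401, 830]) cube([917, 338, 20]);
translate([488, 401, 1245]) cube([917, 338, 20]);


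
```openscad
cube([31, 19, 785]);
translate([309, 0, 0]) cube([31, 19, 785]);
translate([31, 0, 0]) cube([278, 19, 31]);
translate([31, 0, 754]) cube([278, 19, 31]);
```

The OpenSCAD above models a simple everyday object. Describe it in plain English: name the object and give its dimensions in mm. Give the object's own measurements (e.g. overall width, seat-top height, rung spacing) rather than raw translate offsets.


A rectangular picture frame lying in the x–z plane (depth along y). The opening is 278 mm wide (x) by 723 mm tall (z), surrounded by a border 31 mm wide on all four sides. The frame is 19 mm deep and is made of two full-height vertical stiles with two horizontal rails fitted between them.


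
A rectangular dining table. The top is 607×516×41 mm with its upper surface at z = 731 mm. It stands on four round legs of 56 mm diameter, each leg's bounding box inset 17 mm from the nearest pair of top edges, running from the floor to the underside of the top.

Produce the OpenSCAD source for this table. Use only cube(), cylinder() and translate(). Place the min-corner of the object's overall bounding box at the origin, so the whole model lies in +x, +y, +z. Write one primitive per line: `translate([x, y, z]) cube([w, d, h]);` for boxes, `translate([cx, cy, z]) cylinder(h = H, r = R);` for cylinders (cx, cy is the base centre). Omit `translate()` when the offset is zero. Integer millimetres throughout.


// leg_h = 731 - 41 = 690
translate([0, 0, 690]) cube([607, 516, 41]);
translate([45, 45, 0]) cylinder(h = 690, r = 28);
translate([562, 45, 0]) cylinder(h = 690, r = 28);
translate([45, 471, 0]) cylinder(h = 690, r = 28);
translate([562, 471, 0]) cylinder(h = 690, r = 28);


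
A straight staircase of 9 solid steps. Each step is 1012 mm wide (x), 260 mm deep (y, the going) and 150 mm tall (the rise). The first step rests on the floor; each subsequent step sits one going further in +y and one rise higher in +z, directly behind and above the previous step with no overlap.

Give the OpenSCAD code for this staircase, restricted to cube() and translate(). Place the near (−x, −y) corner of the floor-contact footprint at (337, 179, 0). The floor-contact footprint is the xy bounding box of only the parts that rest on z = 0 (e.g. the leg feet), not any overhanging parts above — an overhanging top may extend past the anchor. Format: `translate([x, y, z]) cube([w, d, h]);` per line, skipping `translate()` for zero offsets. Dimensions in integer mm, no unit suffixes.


translate([337, 179, 0]) cube([1012, 260, 150]);
translate([337, 439, 150]) cube([1012, 260, 150]);
translate([337, 699, 300]) cube([1012, 260, 150]);
translate([337, 959, 450]) cube([1012, 260, 150]);
translate([337, 1219, 600]) cube([1012, 260, 150]);
translate([337, 1479, 750]) cube([1012, 260, 150]);
translate([337, 1739, 900]) cube([1012, 260, 150]);
translate([337, 1999, 1050]) cube([1012, 260, 150]);
translate([337, 2259, 1200]) cube([1012, 260, 150]);


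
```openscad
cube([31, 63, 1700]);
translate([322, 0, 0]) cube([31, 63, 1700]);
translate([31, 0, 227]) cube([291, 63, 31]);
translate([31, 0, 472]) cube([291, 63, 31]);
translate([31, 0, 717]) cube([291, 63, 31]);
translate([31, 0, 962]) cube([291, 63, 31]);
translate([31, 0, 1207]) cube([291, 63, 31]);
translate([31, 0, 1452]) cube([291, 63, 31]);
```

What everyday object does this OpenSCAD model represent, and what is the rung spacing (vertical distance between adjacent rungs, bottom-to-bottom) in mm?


A ladder. The rung spacing is 245 mm.

Two tall 31×63 posts with 6 short bars between them — a ladder. Adjacent rungs sit at z = 227 and z = 472, so the spacing is 472 − 227 = 245 mm.


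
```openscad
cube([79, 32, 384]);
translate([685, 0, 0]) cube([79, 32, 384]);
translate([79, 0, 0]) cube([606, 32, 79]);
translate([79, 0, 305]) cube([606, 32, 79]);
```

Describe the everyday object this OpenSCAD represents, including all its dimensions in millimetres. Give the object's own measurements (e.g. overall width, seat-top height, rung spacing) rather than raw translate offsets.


A rectangular picture frame lying in the x–z plane (depth along y). The opening is 606 mm wide (x) by 226 mm tall (z), surrounded by a border 79 mm wide on all four sides. The frame is 32 mm deep and is made of two full-height vertical stiles with two horizontal rails fitted between them.


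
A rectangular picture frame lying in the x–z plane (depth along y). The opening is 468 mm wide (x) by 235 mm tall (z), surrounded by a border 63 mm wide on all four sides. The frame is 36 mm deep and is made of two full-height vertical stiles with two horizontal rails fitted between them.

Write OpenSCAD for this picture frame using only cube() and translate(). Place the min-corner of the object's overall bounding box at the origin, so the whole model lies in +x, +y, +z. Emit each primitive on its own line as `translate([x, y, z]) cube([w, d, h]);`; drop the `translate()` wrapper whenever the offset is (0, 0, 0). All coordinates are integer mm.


cube([63, 36, 361]);
translate([531, 0, 0]) cube([63, 36, 361]);
translate([63, 0, 0]) cube([468, 36, 63]);
translate([63, 0, 298]) cube([468, 36, 63]);


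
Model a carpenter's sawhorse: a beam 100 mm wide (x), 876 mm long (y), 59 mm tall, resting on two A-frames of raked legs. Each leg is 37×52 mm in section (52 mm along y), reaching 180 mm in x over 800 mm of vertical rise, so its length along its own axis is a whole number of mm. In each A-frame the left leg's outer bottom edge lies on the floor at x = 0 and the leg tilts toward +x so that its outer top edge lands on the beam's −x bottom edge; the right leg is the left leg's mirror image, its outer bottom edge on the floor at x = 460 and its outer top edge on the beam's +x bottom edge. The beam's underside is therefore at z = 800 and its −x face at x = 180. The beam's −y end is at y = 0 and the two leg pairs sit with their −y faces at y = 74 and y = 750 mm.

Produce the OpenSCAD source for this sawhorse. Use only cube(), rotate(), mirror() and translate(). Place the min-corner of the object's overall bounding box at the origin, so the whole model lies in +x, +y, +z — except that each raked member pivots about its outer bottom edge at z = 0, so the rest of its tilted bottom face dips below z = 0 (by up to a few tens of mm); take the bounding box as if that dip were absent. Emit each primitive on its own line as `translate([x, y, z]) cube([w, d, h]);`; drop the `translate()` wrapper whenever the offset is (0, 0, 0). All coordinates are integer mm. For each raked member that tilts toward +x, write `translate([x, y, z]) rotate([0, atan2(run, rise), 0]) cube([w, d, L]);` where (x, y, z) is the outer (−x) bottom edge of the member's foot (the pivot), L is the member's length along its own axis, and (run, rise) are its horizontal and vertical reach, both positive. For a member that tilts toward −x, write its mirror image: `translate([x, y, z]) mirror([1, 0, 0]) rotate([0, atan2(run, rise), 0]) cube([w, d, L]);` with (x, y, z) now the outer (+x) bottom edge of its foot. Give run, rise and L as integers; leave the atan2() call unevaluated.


translate([180, 0, 800]) cube([100, 876, 59]);
translate([0, 74, 0]) rotate([0, atan2(180, 800), 0]) cube([37, 52, 820]);
translate([460, 74, 0]) mirror([1, 0, 0]) rotate([0, atan2(180, 800), 0]) cube([37, 52, 820]);
translate([0, 750, 0]) rotate([0, atan2(180, 800), 0]) cube([37, 52, 820]);
translate([460, 750, 0]) mirror([1, 0, 0]) rotate([0, atan2(180, 800), 0]) cube([37, 52, 820]);


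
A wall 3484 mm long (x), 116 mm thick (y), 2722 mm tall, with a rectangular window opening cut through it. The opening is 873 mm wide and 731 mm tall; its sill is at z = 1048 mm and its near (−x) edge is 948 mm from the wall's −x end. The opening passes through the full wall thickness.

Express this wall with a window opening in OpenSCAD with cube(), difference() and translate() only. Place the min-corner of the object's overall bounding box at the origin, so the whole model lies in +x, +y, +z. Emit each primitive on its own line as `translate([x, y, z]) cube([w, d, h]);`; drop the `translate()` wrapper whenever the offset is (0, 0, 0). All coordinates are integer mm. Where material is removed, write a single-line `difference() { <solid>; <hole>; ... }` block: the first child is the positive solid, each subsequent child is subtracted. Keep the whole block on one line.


difference() { cube([3484, 116, 2722]); translate([948, 0, 1048]) cube([873, 116, 731]); }


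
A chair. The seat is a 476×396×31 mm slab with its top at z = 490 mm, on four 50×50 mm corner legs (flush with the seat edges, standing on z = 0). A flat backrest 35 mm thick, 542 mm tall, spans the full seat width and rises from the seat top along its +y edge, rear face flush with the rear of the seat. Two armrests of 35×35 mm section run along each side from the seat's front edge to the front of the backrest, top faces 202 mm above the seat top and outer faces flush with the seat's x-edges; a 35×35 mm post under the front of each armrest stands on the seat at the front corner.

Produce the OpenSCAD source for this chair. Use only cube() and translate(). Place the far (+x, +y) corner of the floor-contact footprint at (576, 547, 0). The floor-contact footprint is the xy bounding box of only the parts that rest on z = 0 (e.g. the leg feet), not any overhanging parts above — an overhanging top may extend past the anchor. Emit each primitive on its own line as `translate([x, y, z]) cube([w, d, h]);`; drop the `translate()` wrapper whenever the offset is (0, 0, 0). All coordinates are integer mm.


translate([100, 151, 459]) cube([476, 396, 31]);
translate([100, 151, 0]) cube([50, 50, 459]);
translate([526, 151, 0]) cube([50, 50, 459]);
translate([100, 497, 0]) cube([50, 50, 459]);
translate([526, 497, 0]) cube([50, 50, 459]);
translate([100, 512, 490]) cube([476, 35, 542]);
translate([100, 151, 657]) cube([35, 361, 35]);
translate([541, 151, 657]) cube([35, 361, 35]);
translate([100, 151, 490]) cube([35, 35, 167]);
translate([541, 151, 490]) cube([35, 35, 167]);


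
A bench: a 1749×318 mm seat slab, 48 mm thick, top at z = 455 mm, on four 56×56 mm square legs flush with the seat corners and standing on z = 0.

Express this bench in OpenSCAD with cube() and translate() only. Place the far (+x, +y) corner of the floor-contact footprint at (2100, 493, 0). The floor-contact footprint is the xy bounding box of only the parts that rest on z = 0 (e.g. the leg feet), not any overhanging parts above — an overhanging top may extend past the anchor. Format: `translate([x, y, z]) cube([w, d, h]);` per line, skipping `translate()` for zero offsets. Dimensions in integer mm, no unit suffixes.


translate([351, 175, 407]) cube([1749, 318, 48]);
translate([351, 175, 0]) cube([56, 56, 407]);
translate([351, 437, 0]) cube([56, 56, 407]);
translate([2044, 175, 0]) cube([56, 56, 407]);
translate([2044, 437, 0]) cube([56, 56, 407]);


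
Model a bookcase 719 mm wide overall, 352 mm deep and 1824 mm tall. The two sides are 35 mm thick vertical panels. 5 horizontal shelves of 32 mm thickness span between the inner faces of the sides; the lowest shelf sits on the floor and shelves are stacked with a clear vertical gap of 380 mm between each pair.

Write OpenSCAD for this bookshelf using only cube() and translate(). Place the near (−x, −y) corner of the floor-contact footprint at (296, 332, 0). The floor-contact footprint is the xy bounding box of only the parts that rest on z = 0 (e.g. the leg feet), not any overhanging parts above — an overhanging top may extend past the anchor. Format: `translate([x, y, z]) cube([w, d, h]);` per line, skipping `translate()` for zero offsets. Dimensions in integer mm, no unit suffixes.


translate([296, 332, 0]) cube([35, 352, 1824]);
translate([980, 332, 0]) cube([35, 352, 1824]);
translate([331, 332, 0]) cube([649, 352, 32]);
translate([331, 332, 412]) cube([649, 352, 32]);
translate([331, 332, 824]) cube([649, 352, 32]);
translate([331, 332, 1236]) cube([649, 352, 32]);
translate([331, 332, 1648]) cube([649, 352, 32]);


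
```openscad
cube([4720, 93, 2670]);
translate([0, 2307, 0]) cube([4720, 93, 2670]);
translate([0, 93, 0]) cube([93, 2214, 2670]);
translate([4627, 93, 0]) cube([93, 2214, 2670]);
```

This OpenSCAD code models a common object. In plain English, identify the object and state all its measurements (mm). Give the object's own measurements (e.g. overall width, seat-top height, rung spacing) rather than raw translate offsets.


The wall frame of a small rectangular building: four walls, each 2670 mm tall and 93 mm thick, enclosing a footprint 4720 mm (x) by 2400 mm (y) outside-to-outside, with no floor or roof. The front and back walls (the −y and +y sides) span the full width; the two side walls fit between them.


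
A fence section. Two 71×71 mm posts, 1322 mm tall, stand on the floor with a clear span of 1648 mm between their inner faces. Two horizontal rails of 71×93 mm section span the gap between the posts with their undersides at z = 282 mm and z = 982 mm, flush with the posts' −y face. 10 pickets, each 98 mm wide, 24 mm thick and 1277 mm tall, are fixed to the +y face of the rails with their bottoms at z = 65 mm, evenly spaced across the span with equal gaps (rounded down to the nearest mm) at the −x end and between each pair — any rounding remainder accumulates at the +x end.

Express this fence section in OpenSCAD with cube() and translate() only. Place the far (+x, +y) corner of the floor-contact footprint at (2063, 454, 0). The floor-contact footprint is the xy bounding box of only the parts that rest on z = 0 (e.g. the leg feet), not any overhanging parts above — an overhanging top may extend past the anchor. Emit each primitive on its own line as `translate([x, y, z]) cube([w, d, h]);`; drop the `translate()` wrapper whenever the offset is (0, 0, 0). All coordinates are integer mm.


translate([273, 383, 0]) cube([71, 71, 1322]);
translate([1992, 383, 0]) cube([71, 71, 1322]);
translate([344, 383, 282]) cube([1648, 71, 93]);
translate([344, 383, 982]) cube([1648, 71, 93]);
translate([404, 454, 65]) cube([98, 24, 1277]);
translate([562, 454, 65]) cube([98, 24, 1277]);
translate([720, 454, 65]) cube([98, 24, 1277]);
translate([878, 454, 65]) cube([98, 24, 1277]);
translate([1036, 454, 65]) cube([98, 24, 1277]);
translate([1194, 454, 65]) cube([98, 24, 1277]);
translate([1352, 454, 65]) cube([98, 24, 1277]);
translate([1510, 454, 65]) cube([98, 24, 1277]);
translate([1668, 454, 65]) cube([98, 24, 1277]);
translate([1826, 454, 65]) cube([98, 24, 1277]);
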